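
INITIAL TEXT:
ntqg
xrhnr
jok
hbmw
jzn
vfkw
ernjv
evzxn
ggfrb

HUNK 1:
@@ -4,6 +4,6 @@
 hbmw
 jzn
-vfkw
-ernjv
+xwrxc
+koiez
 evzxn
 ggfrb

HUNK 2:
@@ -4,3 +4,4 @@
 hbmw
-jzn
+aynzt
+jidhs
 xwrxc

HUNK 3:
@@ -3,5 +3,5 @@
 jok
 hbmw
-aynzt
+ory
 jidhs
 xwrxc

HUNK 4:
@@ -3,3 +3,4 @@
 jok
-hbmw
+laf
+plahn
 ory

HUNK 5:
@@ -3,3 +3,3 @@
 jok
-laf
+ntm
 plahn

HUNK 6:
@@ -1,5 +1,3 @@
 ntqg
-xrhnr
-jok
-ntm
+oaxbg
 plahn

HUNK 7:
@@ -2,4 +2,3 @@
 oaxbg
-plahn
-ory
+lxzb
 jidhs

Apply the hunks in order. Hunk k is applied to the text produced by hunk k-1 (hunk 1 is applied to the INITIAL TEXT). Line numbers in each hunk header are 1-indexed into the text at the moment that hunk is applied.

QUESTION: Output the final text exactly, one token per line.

Hunk 1: at line 4 remove [vfkw,ernjv] add [xwrxc,koiez] -> 9 lines: ntqg xrhnr jok hbmw jzn xwrxc koiez evzxn ggfrb
Hunk 2: at line 4 remove [jzn] add [aynzt,jidhs] -> 10 lines: ntqg xrhnr jok hbmw aynzt jidhs xwrxc koiez evzxn ggfrb
Hunk 3: at line 3 remove [aynzt] add [ory] -> 10 lines: ntqg xrhnr jok hbmw ory jidhs xwrxc koiez evzxn ggfrb
Hunk 4: at line 3 remove [hbmw] add [laf,plahn] -> 11 lines: ntqg xrhnr jok laf plahn ory jidhs xwrxc koiez evzxn ggfrb
Hunk 5: at line 3 remove [laf] add [ntm] -> 11 lines: ntqg xrhnr jok ntm plahn ory jidhs xwrxc koiez evzxn ggfrb
Hunk 6: at line 1 remove [xrhnr,jok,ntm] add [oaxbg] -> 9 lines: ntqg oaxbg plahn ory jidhs xwrxc koiez evzxn ggfrb
Hunk 7: at line 2 remove [plahn,ory] add [lxzb] -> 8 lines: ntqg oaxbg lxzb jidhs xwrxc koiez evzxn ggfrb

Answer: ntqg
oaxbg
lxzb
jidhs
xwrxc
koiez
evzxn
ggfrb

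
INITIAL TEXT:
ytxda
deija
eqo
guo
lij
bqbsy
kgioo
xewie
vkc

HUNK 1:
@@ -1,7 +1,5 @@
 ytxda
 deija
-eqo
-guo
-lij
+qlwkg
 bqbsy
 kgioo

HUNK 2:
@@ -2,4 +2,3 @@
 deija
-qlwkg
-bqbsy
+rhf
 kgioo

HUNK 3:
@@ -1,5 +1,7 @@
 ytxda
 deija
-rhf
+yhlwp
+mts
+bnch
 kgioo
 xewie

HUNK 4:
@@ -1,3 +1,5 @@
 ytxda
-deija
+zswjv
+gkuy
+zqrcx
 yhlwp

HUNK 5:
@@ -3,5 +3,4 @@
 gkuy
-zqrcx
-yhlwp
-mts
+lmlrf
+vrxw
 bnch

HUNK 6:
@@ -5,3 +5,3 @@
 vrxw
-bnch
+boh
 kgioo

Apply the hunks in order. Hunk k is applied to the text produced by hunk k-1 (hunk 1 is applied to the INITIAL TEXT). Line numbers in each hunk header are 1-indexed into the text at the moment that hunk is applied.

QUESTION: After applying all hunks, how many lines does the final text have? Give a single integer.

Answer: 9

Derivation:
Hunk 1: at line 1 remove [eqo,guo,lij] add [qlwkg] -> 7 lines: ytxda deija qlwkg bqbsy kgioo xewie vkc
Hunk 2: at line 2 remove [qlwkg,bqbsy] add [rhf] -> 6 lines: ytxda deija rhf kgioo xewie vkc
Hunk 3: at line 1 remove [rhf] add [yhlwp,mts,bnch] -> 8 lines: ytxda deija yhlwp mts bnch kgioo xewie vkc
Hunk 4: at line 1 remove [deija] add [zswjv,gkuy,zqrcx] -> 10 lines: ytxda zswjv gkuy zqrcx yhlwp mts bnch kgioo xewie vkc
Hunk 5: at line 3 remove [zqrcx,yhlwp,mts] add [lmlrf,vrxw] -> 9 lines: ytxda zswjv gkuy lmlrf vrxw bnch kgioo xewie vkc
Hunk 6: at line 5 remove [bnch] add [boh] -> 9 lines: ytxda zswjv gkuy lmlrf vrxw boh kgioo xewie vkc
Final line count: 9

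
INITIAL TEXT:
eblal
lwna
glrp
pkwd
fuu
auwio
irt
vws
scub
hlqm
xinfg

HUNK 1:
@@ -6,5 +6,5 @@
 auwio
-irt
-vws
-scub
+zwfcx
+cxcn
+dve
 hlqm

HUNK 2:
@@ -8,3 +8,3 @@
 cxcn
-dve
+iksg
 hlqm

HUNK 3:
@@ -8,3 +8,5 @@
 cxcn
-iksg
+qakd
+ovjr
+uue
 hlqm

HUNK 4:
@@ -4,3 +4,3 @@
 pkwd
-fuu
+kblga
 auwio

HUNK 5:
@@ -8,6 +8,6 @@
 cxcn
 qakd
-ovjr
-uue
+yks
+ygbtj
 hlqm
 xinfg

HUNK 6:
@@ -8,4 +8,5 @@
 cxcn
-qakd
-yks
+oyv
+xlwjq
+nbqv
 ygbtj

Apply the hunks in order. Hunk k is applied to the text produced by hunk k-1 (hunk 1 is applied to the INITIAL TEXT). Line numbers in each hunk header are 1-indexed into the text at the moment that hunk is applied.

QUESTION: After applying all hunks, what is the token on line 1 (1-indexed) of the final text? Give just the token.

Answer: eblal

Derivation:
Hunk 1: at line 6 remove [irt,vws,scub] add [zwfcx,cxcn,dve] -> 11 lines: eblal lwna glrp pkwd fuu auwio zwfcx cxcn dve hlqm xinfg
Hunk 2: at line 8 remove [dve] add [iksg] -> 11 lines: eblal lwna glrp pkwd fuu auwio zwfcx cxcn iksg hlqm xinfg
Hunk 3: at line 8 remove [iksg] add [qakd,ovjr,uue] -> 13 lines: eblal lwna glrp pkwd fuu auwio zwfcx cxcn qakd ovjr uue hlqm xinfg
Hunk 4: at line 4 remove [fuu] add [kblga] -> 13 lines: eblal lwna glrp pkwd kblga auwio zwfcx cxcn qakd ovjr uue hlqm xinfg
Hunk 5: at line 8 remove [ovjr,uue] add [yks,ygbtj] -> 13 lines: eblal lwna glrp pkwd kblga auwio zwfcx cxcn qakd yks ygbtj hlqm xinfg
Hunk 6: at line 8 remove [qakd,yks] add [oyv,xlwjq,nbqv] -> 14 lines: eblal lwna glrp pkwd kblga auwio zwfcx cxcn oyv xlwjq nbqv ygbtj hlqm xinfg
Final line 1: eblal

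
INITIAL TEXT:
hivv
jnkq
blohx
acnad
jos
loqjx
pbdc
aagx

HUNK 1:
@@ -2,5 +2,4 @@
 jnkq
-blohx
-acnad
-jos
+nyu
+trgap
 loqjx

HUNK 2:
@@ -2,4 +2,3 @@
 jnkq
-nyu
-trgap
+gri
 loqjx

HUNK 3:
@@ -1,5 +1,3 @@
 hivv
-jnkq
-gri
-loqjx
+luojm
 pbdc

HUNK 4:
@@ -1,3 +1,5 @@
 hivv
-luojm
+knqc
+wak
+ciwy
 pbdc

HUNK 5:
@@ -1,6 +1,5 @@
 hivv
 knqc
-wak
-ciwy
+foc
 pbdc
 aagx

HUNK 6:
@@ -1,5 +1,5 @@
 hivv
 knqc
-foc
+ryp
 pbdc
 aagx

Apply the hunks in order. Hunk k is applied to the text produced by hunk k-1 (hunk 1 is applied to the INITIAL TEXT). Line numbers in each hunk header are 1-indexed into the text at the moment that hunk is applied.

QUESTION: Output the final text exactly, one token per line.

Hunk 1: at line 2 remove [blohx,acnad,jos] add [nyu,trgap] -> 7 lines: hivv jnkq nyu trgap loqjx pbdc aagx
Hunk 2: at line 2 remove [nyu,trgap] add [gri] -> 6 lines: hivv jnkq gri loqjx pbdc aagx
Hunk 3: at line 1 remove [jnkq,gri,loqjx] add [luojm] -> 4 lines: hivv luojm pbdc aagx
Hunk 4: at line 1 remove [luojm] add [knqc,wak,ciwy] -> 6 lines: hivv knqc wak ciwy pbdc aagx
Hunk 5: at line 1 remove [wak,ciwy] add [foc] -> 5 lines: hivv knqc foc pbdc aagx
Hunk 6: at line 1 remove [foc] add [ryp] -> 5 lines: hivv knqc ryp pbdc aagx

Answer: hivv
knqc
ryp
pbdc
aagx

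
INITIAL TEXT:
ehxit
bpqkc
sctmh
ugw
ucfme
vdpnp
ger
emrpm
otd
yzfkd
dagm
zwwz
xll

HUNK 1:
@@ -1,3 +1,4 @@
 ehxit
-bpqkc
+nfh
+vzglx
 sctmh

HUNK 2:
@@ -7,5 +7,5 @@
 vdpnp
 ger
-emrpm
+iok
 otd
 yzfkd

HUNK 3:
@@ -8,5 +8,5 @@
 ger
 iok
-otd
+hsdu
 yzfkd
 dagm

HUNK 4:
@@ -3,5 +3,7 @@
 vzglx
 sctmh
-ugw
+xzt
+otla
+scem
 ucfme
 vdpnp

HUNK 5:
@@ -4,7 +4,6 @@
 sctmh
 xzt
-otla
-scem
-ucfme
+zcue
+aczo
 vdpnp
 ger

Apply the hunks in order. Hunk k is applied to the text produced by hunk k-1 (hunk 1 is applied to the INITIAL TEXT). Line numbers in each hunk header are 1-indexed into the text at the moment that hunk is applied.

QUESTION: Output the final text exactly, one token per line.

Answer: ehxit
nfh
vzglx
sctmh
xzt
zcue
aczo
vdpnp
ger
iok
hsdu
yzfkd
dagm
zwwz
xll

Derivation:
Hunk 1: at line 1 remove [bpqkc] add [nfh,vzglx] -> 14 lines: ehxit nfh vzglx sctmh ugw ucfme vdpnp ger emrpm otd yzfkd dagm zwwz xll
Hunk 2: at line 7 remove [emrpm] add [iok] -> 14 lines: ehxit nfh vzglx sctmh ugw ucfme vdpnp ger iok otd yzfkd dagm zwwz xll
Hunk 3: at line 8 remove [otd] add [hsdu] -> 14 lines: ehxit nfh vzglx sctmh ugw ucfme vdpnp ger iok hsdu yzfkd dagm zwwz xll
Hunk 4: at line 3 remove [ugw] add [xzt,otla,scem] -> 16 lines: ehxit nfh vzglx sctmh xzt otla scem ucfme vdpnp ger iok hsdu yzfkd dagm zwwz xll
Hunk 5: at line 4 remove [otla,scem,ucfme] add [zcue,aczo] -> 15 lines: ehxit nfh vzglx sctmh xzt zcue aczo vdpnp ger iok hsdu yzfkd dagm zwwz xll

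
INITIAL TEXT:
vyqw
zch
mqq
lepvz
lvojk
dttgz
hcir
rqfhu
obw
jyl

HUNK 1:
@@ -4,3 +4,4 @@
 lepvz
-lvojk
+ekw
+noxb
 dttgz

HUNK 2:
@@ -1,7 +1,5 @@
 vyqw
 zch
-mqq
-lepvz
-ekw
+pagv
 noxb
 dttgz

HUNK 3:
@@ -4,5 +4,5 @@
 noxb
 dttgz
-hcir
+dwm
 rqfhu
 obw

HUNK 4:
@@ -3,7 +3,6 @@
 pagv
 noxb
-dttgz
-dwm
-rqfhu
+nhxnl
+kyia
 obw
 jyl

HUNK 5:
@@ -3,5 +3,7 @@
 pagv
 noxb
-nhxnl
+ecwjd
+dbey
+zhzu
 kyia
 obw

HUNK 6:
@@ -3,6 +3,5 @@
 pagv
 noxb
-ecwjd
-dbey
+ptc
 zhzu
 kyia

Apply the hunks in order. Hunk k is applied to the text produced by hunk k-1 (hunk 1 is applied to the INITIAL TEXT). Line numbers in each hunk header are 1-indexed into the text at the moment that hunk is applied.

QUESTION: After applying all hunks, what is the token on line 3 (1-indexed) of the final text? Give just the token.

Hunk 1: at line 4 remove [lvojk] add [ekw,noxb] -> 11 lines: vyqw zch mqq lepvz ekw noxb dttgz hcir rqfhu obw jyl
Hunk 2: at line 1 remove [mqq,lepvz,ekw] add [pagv] -> 9 lines: vyqw zch pagv noxb dttgz hcir rqfhu obw jyl
Hunk 3: at line 4 remove [hcir] add [dwm] -> 9 lines: vyqw zch pagv noxb dttgz dwm rqfhu obw jyl
Hunk 4: at line 3 remove [dttgz,dwm,rqfhu] add [nhxnl,kyia] -> 8 lines: vyqw zch pagv noxb nhxnl kyia obw jyl
Hunk 5: at line 3 remove [nhxnl] add [ecwjd,dbey,zhzu] -> 10 lines: vyqw zch pagv noxb ecwjd dbey zhzu kyia obw jyl
Hunk 6: at line 3 remove [ecwjd,dbey] add [ptc] -> 9 lines: vyqw zch pagv noxb ptc zhzu kyia obw jyl
Final line 3: pagv

Answer: pagv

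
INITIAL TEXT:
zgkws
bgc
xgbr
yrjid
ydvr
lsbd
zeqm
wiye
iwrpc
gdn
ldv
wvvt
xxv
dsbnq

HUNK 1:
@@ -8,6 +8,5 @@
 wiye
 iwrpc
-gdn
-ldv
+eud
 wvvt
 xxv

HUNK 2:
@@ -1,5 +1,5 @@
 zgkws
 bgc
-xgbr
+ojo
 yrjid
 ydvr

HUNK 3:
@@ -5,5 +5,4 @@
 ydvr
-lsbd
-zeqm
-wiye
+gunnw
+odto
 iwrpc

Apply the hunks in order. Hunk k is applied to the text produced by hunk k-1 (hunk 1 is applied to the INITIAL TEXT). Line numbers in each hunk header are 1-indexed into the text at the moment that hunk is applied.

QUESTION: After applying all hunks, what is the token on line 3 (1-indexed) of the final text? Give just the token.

Answer: ojo

Derivation:
Hunk 1: at line 8 remove [gdn,ldv] add [eud] -> 13 lines: zgkws bgc xgbr yrjid ydvr lsbd zeqm wiye iwrpc eud wvvt xxv dsbnq
Hunk 2: at line 1 remove [xgbr] add [ojo] -> 13 lines: zgkws bgc ojo yrjid ydvr lsbd zeqm wiye iwrpc eud wvvt xxv dsbnq
Hunk 3: at line 5 remove [lsbd,zeqm,wiye] add [gunnw,odto] -> 12 lines: zgkws bgc ojo yrjid ydvr gunnw odto iwrpc eud wvvt xxv dsbnq
Final line 3: ojo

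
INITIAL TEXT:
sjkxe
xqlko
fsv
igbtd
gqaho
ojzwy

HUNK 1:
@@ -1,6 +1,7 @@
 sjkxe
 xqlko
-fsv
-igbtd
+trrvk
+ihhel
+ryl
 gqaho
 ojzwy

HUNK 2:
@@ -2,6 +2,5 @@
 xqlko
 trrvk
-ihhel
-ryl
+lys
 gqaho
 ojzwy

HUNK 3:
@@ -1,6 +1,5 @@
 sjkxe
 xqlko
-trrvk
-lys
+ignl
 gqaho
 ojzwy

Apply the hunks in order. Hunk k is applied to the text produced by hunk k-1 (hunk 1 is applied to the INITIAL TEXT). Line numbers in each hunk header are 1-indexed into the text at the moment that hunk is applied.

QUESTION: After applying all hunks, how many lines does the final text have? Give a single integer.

Answer: 5

Derivation:
Hunk 1: at line 1 remove [fsv,igbtd] add [trrvk,ihhel,ryl] -> 7 lines: sjkxe xqlko trrvk ihhel ryl gqaho ojzwy
Hunk 2: at line 2 remove [ihhel,ryl] add [lys] -> 6 lines: sjkxe xqlko trrvk lys gqaho ojzwy
Hunk 3: at line 1 remove [trrvk,lys] add [ignl] -> 5 lines: sjkxe xqlko ignl gqaho ojzwy
Final line count: 5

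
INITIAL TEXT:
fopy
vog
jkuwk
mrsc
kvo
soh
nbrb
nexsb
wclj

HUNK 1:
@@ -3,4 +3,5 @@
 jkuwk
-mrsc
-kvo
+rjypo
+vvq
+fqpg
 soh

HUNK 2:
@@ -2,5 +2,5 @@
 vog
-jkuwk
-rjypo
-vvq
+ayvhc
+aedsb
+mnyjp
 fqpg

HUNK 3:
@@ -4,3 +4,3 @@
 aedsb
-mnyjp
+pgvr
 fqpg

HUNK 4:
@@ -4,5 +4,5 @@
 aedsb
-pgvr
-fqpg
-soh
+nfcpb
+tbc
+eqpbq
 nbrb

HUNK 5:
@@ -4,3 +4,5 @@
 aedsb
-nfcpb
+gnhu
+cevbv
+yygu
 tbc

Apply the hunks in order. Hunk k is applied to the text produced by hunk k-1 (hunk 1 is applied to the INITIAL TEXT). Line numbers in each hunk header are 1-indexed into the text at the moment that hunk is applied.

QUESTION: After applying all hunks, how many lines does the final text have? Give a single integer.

Hunk 1: at line 3 remove [mrsc,kvo] add [rjypo,vvq,fqpg] -> 10 lines: fopy vog jkuwk rjypo vvq fqpg soh nbrb nexsb wclj
Hunk 2: at line 2 remove [jkuwk,rjypo,vvq] add [ayvhc,aedsb,mnyjp] -> 10 lines: fopy vog ayvhc aedsb mnyjp fqpg soh nbrb nexsb wclj
Hunk 3: at line 4 remove [mnyjp] add [pgvr] -> 10 lines: fopy vog ayvhc aedsb pgvr fqpg soh nbrb nexsb wclj
Hunk 4: at line 4 remove [pgvr,fqpg,soh] add [nfcpb,tbc,eqpbq] -> 10 lines: fopy vog ayvhc aedsb nfcpb tbc eqpbq nbrb nexsb wclj
Hunk 5: at line 4 remove [nfcpb] add [gnhu,cevbv,yygu] -> 12 lines: fopy vog ayvhc aedsb gnhu cevbv yygu tbc eqpbq nbrb nexsb wclj
Final line count: 12

Answer: 12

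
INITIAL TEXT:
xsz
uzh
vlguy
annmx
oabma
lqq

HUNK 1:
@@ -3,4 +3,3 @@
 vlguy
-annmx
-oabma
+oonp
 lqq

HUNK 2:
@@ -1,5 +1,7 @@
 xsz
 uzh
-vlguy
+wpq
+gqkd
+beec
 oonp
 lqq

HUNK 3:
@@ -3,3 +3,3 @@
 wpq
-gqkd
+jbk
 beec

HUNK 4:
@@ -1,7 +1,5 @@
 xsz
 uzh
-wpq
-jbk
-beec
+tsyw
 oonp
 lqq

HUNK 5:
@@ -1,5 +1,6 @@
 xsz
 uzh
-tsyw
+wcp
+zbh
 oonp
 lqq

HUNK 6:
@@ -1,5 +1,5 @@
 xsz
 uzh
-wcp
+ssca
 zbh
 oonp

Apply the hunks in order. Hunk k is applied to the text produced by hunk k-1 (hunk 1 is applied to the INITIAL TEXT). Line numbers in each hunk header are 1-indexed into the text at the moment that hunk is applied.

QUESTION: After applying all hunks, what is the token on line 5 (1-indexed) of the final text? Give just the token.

Hunk 1: at line 3 remove [annmx,oabma] add [oonp] -> 5 lines: xsz uzh vlguy oonp lqq
Hunk 2: at line 1 remove [vlguy] add [wpq,gqkd,beec] -> 7 lines: xsz uzh wpq gqkd beec oonp lqq
Hunk 3: at line 3 remove [gqkd] add [jbk] -> 7 lines: xsz uzh wpq jbk beec oonp lqq
Hunk 4: at line 1 remove [wpq,jbk,beec] add [tsyw] -> 5 lines: xsz uzh tsyw oonp lqq
Hunk 5: at line 1 remove [tsyw] add [wcp,zbh] -> 6 lines: xsz uzh wcp zbh oonp lqq
Hunk 6: at line 1 remove [wcp] add [ssca] -> 6 lines: xsz uzh ssca zbh oonp lqq
Final line 5: oonp

Answer: oonp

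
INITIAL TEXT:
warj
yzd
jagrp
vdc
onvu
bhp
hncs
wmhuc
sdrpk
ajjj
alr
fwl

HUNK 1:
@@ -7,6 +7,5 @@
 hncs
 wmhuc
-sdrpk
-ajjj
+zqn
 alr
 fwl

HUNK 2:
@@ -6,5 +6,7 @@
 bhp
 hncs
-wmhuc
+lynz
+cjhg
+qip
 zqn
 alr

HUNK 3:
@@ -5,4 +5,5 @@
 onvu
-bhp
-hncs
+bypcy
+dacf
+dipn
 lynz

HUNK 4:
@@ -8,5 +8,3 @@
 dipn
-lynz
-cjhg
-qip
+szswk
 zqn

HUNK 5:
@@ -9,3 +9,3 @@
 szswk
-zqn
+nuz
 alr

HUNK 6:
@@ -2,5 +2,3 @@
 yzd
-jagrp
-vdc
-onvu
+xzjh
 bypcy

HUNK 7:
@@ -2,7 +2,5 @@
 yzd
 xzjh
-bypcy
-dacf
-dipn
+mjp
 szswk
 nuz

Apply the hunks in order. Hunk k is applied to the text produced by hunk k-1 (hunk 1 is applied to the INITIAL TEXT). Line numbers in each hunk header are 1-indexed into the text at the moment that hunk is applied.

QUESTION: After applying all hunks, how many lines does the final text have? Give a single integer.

Answer: 8

Derivation:
Hunk 1: at line 7 remove [sdrpk,ajjj] add [zqn] -> 11 lines: warj yzd jagrp vdc onvu bhp hncs wmhuc zqn alr fwl
Hunk 2: at line 6 remove [wmhuc] add [lynz,cjhg,qip] -> 13 lines: warj yzd jagrp vdc onvu bhp hncs lynz cjhg qip zqn alr fwl
Hunk 3: at line 5 remove [bhp,hncs] add [bypcy,dacf,dipn] -> 14 lines: warj yzd jagrp vdc onvu bypcy dacf dipn lynz cjhg qip zqn alr fwl
Hunk 4: at line 8 remove [lynz,cjhg,qip] add [szswk] -> 12 lines: warj yzd jagrp vdc onvu bypcy dacf dipn szswk zqn alr fwl
Hunk 5: at line 9 remove [zqn] add [nuz] -> 12 lines: warj yzd jagrp vdc onvu bypcy dacf dipn szswk nuz alr fwl
Hunk 6: at line 2 remove [jagrp,vdc,onvu] add [xzjh] -> 10 lines: warj yzd xzjh bypcy dacf dipn szswk nuz alr fwl
Hunk 7: at line 2 remove [bypcy,dacf,dipn] add [mjp] -> 8 lines: warj yzd xzjh mjp szswk nuz alr fwl
Final line count: 8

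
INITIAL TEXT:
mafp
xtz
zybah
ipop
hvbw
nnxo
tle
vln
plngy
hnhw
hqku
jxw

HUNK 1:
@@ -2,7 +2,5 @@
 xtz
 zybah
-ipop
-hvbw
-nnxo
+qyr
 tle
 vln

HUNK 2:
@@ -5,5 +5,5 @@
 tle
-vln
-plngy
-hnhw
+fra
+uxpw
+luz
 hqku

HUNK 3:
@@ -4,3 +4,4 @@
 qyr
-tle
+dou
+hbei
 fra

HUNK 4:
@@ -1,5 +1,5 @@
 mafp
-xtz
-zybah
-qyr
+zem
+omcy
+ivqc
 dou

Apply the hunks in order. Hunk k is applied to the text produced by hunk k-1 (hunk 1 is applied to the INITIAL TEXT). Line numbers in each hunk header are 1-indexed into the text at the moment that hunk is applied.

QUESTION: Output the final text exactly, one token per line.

Answer: mafp
zem
omcy
ivqc
dou
hbei
fra
uxpw
luz
hqku
jxw

Derivation:
Hunk 1: at line 2 remove [ipop,hvbw,nnxo] add [qyr] -> 10 lines: mafp xtz zybah qyr tle vln plngy hnhw hqku jxw
Hunk 2: at line 5 remove [vln,plngy,hnhw] add [fra,uxpw,luz] -> 10 lines: mafp xtz zybah qyr tle fra uxpw luz hqku jxw
Hunk 3: at line 4 remove [tle] add [dou,hbei] -> 11 lines: mafp xtz zybah qyr dou hbei fra uxpw luz hqku jxw
Hunk 4: at line 1 remove [xtz,zybah,qyr] add [zem,omcy,ivqc] -> 11 lines: mafp zem omcy ivqc dou hbei fra uxpw luz hqku jxw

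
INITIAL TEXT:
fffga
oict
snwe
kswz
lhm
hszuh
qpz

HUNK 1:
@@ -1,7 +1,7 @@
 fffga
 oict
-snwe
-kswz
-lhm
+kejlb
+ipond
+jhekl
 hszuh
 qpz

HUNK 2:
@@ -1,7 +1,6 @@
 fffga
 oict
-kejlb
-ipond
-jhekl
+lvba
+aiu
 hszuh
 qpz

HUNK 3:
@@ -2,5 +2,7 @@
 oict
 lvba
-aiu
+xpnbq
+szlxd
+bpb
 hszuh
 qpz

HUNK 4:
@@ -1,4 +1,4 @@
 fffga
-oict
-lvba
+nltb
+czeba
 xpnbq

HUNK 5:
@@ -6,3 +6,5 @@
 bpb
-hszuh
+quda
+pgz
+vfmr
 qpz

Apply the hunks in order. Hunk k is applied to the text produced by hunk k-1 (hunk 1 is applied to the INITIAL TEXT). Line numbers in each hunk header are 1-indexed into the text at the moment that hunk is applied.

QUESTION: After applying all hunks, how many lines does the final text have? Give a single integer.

Hunk 1: at line 1 remove [snwe,kswz,lhm] add [kejlb,ipond,jhekl] -> 7 lines: fffga oict kejlb ipond jhekl hszuh qpz
Hunk 2: at line 1 remove [kejlb,ipond,jhekl] add [lvba,aiu] -> 6 lines: fffga oict lvba aiu hszuh qpz
Hunk 3: at line 2 remove [aiu] add [xpnbq,szlxd,bpb] -> 8 lines: fffga oict lvba xpnbq szlxd bpb hszuh qpz
Hunk 4: at line 1 remove [oict,lvba] add [nltb,czeba] -> 8 lines: fffga nltb czeba xpnbq szlxd bpb hszuh qpz
Hunk 5: at line 6 remove [hszuh] add [quda,pgz,vfmr] -> 10 lines: fffga nltb czeba xpnbq szlxd bpb quda pgz vfmr qpz
Final line count: 10

Answer: 10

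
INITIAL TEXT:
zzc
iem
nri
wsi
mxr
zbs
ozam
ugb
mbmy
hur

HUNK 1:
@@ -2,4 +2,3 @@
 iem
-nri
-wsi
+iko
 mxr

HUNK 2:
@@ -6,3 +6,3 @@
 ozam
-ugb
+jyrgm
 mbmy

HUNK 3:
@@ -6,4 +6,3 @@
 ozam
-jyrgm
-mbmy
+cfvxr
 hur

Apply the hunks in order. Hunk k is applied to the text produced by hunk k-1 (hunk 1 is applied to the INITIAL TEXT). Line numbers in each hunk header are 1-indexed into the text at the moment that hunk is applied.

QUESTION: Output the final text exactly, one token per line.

Hunk 1: at line 2 remove [nri,wsi] add [iko] -> 9 lines: zzc iem iko mxr zbs ozam ugb mbmy hur
Hunk 2: at line 6 remove [ugb] add [jyrgm] -> 9 lines: zzc iem iko mxr zbs ozam jyrgm mbmy hur
Hunk 3: at line 6 remove [jyrgm,mbmy] add [cfvxr] -> 8 lines: zzc iem iko mxr zbs ozam cfvxr hur

Answer: zzc
iem
iko
mxr
zbs
ozam
cfvxr
hur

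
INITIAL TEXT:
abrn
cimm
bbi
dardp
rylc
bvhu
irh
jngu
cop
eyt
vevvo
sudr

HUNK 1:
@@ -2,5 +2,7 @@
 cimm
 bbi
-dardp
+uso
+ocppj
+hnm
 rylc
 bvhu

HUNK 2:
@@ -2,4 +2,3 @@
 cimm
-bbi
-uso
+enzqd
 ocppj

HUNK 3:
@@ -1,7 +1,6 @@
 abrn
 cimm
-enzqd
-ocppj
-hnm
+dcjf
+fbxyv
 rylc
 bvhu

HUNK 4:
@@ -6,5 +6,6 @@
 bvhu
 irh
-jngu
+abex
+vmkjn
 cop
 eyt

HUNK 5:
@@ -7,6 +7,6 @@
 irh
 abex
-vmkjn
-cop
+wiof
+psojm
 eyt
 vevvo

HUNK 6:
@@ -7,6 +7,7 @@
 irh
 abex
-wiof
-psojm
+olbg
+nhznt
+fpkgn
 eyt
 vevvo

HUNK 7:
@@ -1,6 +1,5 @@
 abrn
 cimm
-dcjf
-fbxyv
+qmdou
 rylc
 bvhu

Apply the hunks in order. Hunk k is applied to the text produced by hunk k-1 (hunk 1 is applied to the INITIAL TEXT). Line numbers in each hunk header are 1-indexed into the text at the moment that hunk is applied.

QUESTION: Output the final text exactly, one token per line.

Answer: abrn
cimm
qmdou
rylc
bvhu
irh
abex
olbg
nhznt
fpkgn
eyt
vevvo
sudr

Derivation:
Hunk 1: at line 2 remove [dardp] add [uso,ocppj,hnm] -> 14 lines: abrn cimm bbi uso ocppj hnm rylc bvhu irh jngu cop eyt vevvo sudr
Hunk 2: at line 2 remove [bbi,uso] add [enzqd] -> 13 lines: abrn cimm enzqd ocppj hnm rylc bvhu irh jngu cop eyt vevvo sudr
Hunk 3: at line 1 remove [enzqd,ocppj,hnm] add [dcjf,fbxyv] -> 12 lines: abrn cimm dcjf fbxyv rylc bvhu irh jngu cop eyt vevvo sudr
Hunk 4: at line 6 remove [jngu] add [abex,vmkjn] -> 13 lines: abrn cimm dcjf fbxyv rylc bvhu irh abex vmkjn cop eyt vevvo sudr
Hunk 5: at line 7 remove [vmkjn,cop] add [wiof,psojm] -> 13 lines: abrn cimm dcjf fbxyv rylc bvhu irh abex wiof psojm eyt vevvo sudr
Hunk 6: at line 7 remove [wiof,psojm] add [olbg,nhznt,fpkgn] -> 14 lines: abrn cimm dcjf fbxyv rylc bvhu irh abex olbg nhznt fpkgn eyt vevvo sudr
Hunk 7: at line 1 remove [dcjf,fbxyv] add [qmdou] -> 13 lines: abrn cimm qmdou rylc bvhu irh abex olbg nhznt fpkgn eyt vevvo sudr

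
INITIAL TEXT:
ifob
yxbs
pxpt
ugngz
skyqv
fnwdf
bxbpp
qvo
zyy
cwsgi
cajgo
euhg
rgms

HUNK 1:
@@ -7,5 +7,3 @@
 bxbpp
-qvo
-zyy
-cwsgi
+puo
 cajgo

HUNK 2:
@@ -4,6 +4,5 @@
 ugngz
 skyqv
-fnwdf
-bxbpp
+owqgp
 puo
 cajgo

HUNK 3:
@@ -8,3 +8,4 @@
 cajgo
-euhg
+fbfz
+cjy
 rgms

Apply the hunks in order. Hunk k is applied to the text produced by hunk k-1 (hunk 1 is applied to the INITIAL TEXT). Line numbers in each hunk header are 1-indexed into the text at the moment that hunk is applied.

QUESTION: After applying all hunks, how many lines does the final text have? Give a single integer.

Answer: 11

Derivation:
Hunk 1: at line 7 remove [qvo,zyy,cwsgi] add [puo] -> 11 lines: ifob yxbs pxpt ugngz skyqv fnwdf bxbpp puo cajgo euhg rgms
Hunk 2: at line 4 remove [fnwdf,bxbpp] add [owqgp] -> 10 lines: ifob yxbs pxpt ugngz skyqv owqgp puo cajgo euhg rgms
Hunk 3: at line 8 remove [euhg] add [fbfz,cjy] -> 11 lines: ifob yxbs pxpt ugngz skyqv owqgp puo cajgo fbfz cjy rgms
Final line count: 11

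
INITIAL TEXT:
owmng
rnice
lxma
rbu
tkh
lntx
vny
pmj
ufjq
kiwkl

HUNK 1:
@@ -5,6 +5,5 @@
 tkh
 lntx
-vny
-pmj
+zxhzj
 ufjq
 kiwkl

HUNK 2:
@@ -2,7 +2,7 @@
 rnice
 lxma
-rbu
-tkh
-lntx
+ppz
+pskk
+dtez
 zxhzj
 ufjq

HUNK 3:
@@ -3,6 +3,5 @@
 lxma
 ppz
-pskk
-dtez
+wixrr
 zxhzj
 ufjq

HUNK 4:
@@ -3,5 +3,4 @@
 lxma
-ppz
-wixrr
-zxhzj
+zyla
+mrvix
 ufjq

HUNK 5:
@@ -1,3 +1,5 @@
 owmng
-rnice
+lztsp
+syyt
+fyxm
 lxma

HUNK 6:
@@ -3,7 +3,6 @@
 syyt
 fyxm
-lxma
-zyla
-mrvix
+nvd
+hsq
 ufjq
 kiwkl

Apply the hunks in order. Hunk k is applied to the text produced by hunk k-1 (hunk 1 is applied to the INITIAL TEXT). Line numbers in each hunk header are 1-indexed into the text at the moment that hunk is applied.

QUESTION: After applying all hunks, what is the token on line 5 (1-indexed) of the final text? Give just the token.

Hunk 1: at line 5 remove [vny,pmj] add [zxhzj] -> 9 lines: owmng rnice lxma rbu tkh lntx zxhzj ufjq kiwkl
Hunk 2: at line 2 remove [rbu,tkh,lntx] add [ppz,pskk,dtez] -> 9 lines: owmng rnice lxma ppz pskk dtez zxhzj ufjq kiwkl
Hunk 3: at line 3 remove [pskk,dtez] add [wixrr] -> 8 lines: owmng rnice lxma ppz wixrr zxhzj ufjq kiwkl
Hunk 4: at line 3 remove [ppz,wixrr,zxhzj] add [zyla,mrvix] -> 7 lines: owmng rnice lxma zyla mrvix ufjq kiwkl
Hunk 5: at line 1 remove [rnice] add [lztsp,syyt,fyxm] -> 9 lines: owmng lztsp syyt fyxm lxma zyla mrvix ufjq kiwkl
Hunk 6: at line 3 remove [lxma,zyla,mrvix] add [nvd,hsq] -> 8 lines: owmng lztsp syyt fyxm nvd hsq ufjq kiwkl
Final line 5: nvd

Answer: nvd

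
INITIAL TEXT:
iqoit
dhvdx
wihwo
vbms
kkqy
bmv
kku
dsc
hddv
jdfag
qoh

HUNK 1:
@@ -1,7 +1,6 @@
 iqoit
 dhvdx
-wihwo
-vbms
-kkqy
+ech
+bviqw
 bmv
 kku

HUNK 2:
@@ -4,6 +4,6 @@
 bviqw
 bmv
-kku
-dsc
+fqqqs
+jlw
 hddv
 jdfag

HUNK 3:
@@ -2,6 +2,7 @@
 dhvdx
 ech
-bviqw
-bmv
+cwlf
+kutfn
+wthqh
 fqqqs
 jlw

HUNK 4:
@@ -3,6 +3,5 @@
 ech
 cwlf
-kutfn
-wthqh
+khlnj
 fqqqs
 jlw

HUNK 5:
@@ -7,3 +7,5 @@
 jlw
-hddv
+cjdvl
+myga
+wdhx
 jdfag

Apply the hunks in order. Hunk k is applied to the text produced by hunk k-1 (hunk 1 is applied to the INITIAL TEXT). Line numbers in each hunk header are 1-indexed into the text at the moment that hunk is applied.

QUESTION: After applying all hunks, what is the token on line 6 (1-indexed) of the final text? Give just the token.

Hunk 1: at line 1 remove [wihwo,vbms,kkqy] add [ech,bviqw] -> 10 lines: iqoit dhvdx ech bviqw bmv kku dsc hddv jdfag qoh
Hunk 2: at line 4 remove [kku,dsc] add [fqqqs,jlw] -> 10 lines: iqoit dhvdx ech bviqw bmv fqqqs jlw hddv jdfag qoh
Hunk 3: at line 2 remove [bviqw,bmv] add [cwlf,kutfn,wthqh] -> 11 lines: iqoit dhvdx ech cwlf kutfn wthqh fqqqs jlw hddv jdfag qoh
Hunk 4: at line 3 remove [kutfn,wthqh] add [khlnj] -> 10 lines: iqoit dhvdx ech cwlf khlnj fqqqs jlw hddv jdfag qoh
Hunk 5: at line 7 remove [hddv] add [cjdvl,myga,wdhx] -> 12 lines: iqoit dhvdx ech cwlf khlnj fqqqs jlw cjdvl myga wdhx jdfag qoh
Final line 6: fqqqs

Answer: fqqqs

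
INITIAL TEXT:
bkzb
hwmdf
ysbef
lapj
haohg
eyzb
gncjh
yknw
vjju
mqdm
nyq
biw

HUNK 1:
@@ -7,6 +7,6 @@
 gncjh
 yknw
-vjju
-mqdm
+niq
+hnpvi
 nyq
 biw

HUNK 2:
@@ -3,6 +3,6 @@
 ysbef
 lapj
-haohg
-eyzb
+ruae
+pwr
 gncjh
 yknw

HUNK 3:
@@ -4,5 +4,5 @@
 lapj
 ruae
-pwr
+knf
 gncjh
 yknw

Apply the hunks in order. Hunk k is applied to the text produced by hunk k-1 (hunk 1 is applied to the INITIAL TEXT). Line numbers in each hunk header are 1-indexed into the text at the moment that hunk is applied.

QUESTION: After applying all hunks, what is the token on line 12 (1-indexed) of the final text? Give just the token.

Answer: biw

Derivation:
Hunk 1: at line 7 remove [vjju,mqdm] add [niq,hnpvi] -> 12 lines: bkzb hwmdf ysbef lapj haohg eyzb gncjh yknw niq hnpvi nyq biw
Hunk 2: at line 3 remove [haohg,eyzb] add [ruae,pwr] -> 12 lines: bkzb hwmdf ysbef lapj ruae pwr gncjh yknw niq hnpvi nyq biw
Hunk 3: at line 4 remove [pwr] add [knf] -> 12 lines: bkzb hwmdf ysbef lapj ruae knf gncjh yknw niq hnpvi nyq biw
Final line 12: biw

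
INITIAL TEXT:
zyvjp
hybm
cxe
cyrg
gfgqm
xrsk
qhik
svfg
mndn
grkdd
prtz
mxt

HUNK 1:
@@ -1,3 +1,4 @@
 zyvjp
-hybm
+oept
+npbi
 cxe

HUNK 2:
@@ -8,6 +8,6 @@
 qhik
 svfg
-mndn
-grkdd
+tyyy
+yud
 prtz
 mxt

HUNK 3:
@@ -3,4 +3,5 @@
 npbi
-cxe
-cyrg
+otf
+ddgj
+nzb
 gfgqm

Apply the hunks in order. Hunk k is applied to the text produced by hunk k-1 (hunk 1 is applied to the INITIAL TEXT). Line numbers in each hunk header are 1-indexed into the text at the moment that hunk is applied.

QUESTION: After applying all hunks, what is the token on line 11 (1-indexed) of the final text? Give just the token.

Hunk 1: at line 1 remove [hybm] add [oept,npbi] -> 13 lines: zyvjp oept npbi cxe cyrg gfgqm xrsk qhik svfg mndn grkdd prtz mxt
Hunk 2: at line 8 remove [mndn,grkdd] add [tyyy,yud] -> 13 lines: zyvjp oept npbi cxe cyrg gfgqm xrsk qhik svfg tyyy yud prtz mxt
Hunk 3: at line 3 remove [cxe,cyrg] add [otf,ddgj,nzb] -> 14 lines: zyvjp oept npbi otf ddgj nzb gfgqm xrsk qhik svfg tyyy yud prtz mxt
Final line 11: tyyy

Answer: tyyy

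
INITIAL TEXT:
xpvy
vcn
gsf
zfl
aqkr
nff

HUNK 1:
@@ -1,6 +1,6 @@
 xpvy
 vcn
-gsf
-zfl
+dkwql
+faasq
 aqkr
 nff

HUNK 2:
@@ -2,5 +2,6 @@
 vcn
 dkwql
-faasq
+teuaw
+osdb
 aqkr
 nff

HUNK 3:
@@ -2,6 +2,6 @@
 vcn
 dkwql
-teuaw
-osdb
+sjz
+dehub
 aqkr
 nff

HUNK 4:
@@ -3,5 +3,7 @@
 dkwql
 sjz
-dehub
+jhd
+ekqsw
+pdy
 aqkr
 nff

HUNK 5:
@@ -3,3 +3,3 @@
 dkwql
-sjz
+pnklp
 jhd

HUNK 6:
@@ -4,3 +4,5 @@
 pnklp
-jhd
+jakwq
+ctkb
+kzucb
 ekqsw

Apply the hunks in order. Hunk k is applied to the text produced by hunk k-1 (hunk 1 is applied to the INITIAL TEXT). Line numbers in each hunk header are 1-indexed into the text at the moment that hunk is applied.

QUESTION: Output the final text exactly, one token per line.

Hunk 1: at line 1 remove [gsf,zfl] add [dkwql,faasq] -> 6 lines: xpvy vcn dkwql faasq aqkr nff
Hunk 2: at line 2 remove [faasq] add [teuaw,osdb] -> 7 lines: xpvy vcn dkwql teuaw osdb aqkr nff
Hunk 3: at line 2 remove [teuaw,osdb] add [sjz,dehub] -> 7 lines: xpvy vcn dkwql sjz dehub aqkr nff
Hunk 4: at line 3 remove [dehub] add [jhd,ekqsw,pdy] -> 9 lines: xpvy vcn dkwql sjz jhd ekqsw pdy aqkr nff
Hunk 5: at line 3 remove [sjz] add [pnklp] -> 9 lines: xpvy vcn dkwql pnklp jhd ekqsw pdy aqkr nff
Hunk 6: at line 4 remove [jhd] add [jakwq,ctkb,kzucb] -> 11 lines: xpvy vcn dkwql pnklp jakwq ctkb kzucb ekqsw pdy aqkr nff

Answer: xpvy
vcn
dkwql
pnklp
jakwq
ctkb
kzucb
ekqsw
pdy
aqkr
nff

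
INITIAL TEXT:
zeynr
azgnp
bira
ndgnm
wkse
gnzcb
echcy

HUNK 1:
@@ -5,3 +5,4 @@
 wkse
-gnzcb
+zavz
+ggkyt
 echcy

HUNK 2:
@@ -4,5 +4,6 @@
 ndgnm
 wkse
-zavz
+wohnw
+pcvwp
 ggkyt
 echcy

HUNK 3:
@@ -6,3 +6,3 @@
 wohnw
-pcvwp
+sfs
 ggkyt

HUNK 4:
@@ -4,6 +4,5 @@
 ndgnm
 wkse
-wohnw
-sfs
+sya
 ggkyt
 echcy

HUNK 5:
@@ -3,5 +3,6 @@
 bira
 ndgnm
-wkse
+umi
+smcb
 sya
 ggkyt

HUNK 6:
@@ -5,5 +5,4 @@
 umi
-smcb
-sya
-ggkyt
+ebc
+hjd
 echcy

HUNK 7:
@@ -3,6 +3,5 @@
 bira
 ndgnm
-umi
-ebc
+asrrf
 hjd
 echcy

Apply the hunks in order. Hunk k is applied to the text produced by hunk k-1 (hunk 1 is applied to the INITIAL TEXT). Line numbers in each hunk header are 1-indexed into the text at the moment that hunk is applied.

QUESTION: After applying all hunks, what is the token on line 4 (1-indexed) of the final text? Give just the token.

Answer: ndgnm

Derivation:
Hunk 1: at line 5 remove [gnzcb] add [zavz,ggkyt] -> 8 lines: zeynr azgnp bira ndgnm wkse zavz ggkyt echcy
Hunk 2: at line 4 remove [zavz] add [wohnw,pcvwp] -> 9 lines: zeynr azgnp bira ndgnm wkse wohnw pcvwp ggkyt echcy
Hunk 3: at line 6 remove [pcvwp] add [sfs] -> 9 lines: zeynr azgnp bira ndgnm wkse wohnw sfs ggkyt echcy
Hunk 4: at line 4 remove [wohnw,sfs] add [sya] -> 8 lines: zeynr azgnp bira ndgnm wkse sya ggkyt echcy
Hunk 5: at line 3 remove [wkse] add [umi,smcb] -> 9 lines: zeynr azgnp bira ndgnm umi smcb sya ggkyt echcy
Hunk 6: at line 5 remove [smcb,sya,ggkyt] add [ebc,hjd] -> 8 lines: zeynr azgnp bira ndgnm umi ebc hjd echcy
Hunk 7: at line 3 remove [umi,ebc] add [asrrf] -> 7 lines: zeynr azgnp bira ndgnm asrrf hjd echcy
Final line 4: ndgnm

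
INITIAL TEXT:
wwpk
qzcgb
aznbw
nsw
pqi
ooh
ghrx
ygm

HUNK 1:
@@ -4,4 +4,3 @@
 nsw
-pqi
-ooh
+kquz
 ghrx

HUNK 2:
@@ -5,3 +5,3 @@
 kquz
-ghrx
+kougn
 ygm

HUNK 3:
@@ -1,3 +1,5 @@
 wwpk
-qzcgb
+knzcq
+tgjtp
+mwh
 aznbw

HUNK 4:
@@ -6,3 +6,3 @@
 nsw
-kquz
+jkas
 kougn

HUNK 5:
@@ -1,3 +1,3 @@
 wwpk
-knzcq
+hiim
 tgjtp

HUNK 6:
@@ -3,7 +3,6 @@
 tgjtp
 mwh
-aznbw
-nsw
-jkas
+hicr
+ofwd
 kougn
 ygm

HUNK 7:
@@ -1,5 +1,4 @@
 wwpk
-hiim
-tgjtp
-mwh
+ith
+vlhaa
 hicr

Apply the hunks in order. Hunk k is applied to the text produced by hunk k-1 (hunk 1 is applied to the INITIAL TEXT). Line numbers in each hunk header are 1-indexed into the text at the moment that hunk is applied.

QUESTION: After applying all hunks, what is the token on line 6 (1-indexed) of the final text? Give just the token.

Answer: kougn

Derivation:
Hunk 1: at line 4 remove [pqi,ooh] add [kquz] -> 7 lines: wwpk qzcgb aznbw nsw kquz ghrx ygm
Hunk 2: at line 5 remove [ghrx] add [kougn] -> 7 lines: wwpk qzcgb aznbw nsw kquz kougn ygm
Hunk 3: at line 1 remove [qzcgb] add [knzcq,tgjtp,mwh] -> 9 lines: wwpk knzcq tgjtp mwh aznbw nsw kquz kougn ygm
Hunk 4: at line 6 remove [kquz] add [jkas] -> 9 lines: wwpk knzcq tgjtp mwh aznbw nsw jkas kougn ygm
Hunk 5: at line 1 remove [knzcq] add [hiim] -> 9 lines: wwpk hiim tgjtp mwh aznbw nsw jkas kougn ygm
Hunk 6: at line 3 remove [aznbw,nsw,jkas] add [hicr,ofwd] -> 8 lines: wwpk hiim tgjtp mwh hicr ofwd kougn ygm
Hunk 7: at line 1 remove [hiim,tgjtp,mwh] add [ith,vlhaa] -> 7 lines: wwpk ith vlhaa hicr ofwd kougn ygm
Final line 6: kougn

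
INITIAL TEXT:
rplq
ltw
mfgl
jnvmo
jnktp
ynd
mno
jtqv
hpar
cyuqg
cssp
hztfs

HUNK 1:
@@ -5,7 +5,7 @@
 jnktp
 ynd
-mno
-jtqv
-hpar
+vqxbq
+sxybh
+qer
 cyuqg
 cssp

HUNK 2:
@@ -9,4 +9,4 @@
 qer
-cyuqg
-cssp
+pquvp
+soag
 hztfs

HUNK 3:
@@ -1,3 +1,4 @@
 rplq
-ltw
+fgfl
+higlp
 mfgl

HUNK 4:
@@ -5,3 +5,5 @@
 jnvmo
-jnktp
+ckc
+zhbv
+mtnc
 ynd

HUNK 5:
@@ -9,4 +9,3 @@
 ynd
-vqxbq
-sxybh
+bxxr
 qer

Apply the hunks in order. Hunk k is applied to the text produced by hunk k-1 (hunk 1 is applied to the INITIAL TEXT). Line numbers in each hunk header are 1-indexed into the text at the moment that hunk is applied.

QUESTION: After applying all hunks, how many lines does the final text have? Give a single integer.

Answer: 14

Derivation:
Hunk 1: at line 5 remove [mno,jtqv,hpar] add [vqxbq,sxybh,qer] -> 12 lines: rplq ltw mfgl jnvmo jnktp ynd vqxbq sxybh qer cyuqg cssp hztfs
Hunk 2: at line 9 remove [cyuqg,cssp] add [pquvp,soag] -> 12 lines: rplq ltw mfgl jnvmo jnktp ynd vqxbq sxybh qer pquvp soag hztfs
Hunk 3: at line 1 remove [ltw] add [fgfl,higlp] -> 13 lines: rplq fgfl higlp mfgl jnvmo jnktp ynd vqxbq sxybh qer pquvp soag hztfs
Hunk 4: at line 5 remove [jnktp] add [ckc,zhbv,mtnc] -> 15 lines: rplq fgfl higlp mfgl jnvmo ckc zhbv mtnc ynd vqxbq sxybh qer pquvp soag hztfs
Hunk 5: at line 9 remove [vqxbq,sxybh] add [bxxr] -> 14 lines: rplq fgfl higlp mfgl jnvmo ckc zhbv mtnc ynd bxxr qer pquvp soag hztfs
Final line count: 14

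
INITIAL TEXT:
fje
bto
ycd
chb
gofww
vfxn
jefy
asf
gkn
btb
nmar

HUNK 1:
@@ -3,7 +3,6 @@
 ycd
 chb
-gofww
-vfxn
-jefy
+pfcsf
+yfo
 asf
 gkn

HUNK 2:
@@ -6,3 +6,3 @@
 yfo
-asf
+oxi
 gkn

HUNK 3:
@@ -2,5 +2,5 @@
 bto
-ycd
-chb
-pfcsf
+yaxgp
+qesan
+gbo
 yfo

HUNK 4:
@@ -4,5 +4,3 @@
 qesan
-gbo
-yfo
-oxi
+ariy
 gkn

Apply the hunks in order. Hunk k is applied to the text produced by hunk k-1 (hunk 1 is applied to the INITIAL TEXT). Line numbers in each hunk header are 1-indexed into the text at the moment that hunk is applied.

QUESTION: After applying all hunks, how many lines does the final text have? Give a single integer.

Hunk 1: at line 3 remove [gofww,vfxn,jefy] add [pfcsf,yfo] -> 10 lines: fje bto ycd chb pfcsf yfo asf gkn btb nmar
Hunk 2: at line 6 remove [asf] add [oxi] -> 10 lines: fje bto ycd chb pfcsf yfo oxi gkn btb nmar
Hunk 3: at line 2 remove [ycd,chb,pfcsf] add [yaxgp,qesan,gbo] -> 10 lines: fje bto yaxgp qesan gbo yfo oxi gkn btb nmar
Hunk 4: at line 4 remove [gbo,yfo,oxi] add [ariy] -> 8 lines: fje bto yaxgp qesan ariy gkn btb nmar
Final line count: 8

Answer: 8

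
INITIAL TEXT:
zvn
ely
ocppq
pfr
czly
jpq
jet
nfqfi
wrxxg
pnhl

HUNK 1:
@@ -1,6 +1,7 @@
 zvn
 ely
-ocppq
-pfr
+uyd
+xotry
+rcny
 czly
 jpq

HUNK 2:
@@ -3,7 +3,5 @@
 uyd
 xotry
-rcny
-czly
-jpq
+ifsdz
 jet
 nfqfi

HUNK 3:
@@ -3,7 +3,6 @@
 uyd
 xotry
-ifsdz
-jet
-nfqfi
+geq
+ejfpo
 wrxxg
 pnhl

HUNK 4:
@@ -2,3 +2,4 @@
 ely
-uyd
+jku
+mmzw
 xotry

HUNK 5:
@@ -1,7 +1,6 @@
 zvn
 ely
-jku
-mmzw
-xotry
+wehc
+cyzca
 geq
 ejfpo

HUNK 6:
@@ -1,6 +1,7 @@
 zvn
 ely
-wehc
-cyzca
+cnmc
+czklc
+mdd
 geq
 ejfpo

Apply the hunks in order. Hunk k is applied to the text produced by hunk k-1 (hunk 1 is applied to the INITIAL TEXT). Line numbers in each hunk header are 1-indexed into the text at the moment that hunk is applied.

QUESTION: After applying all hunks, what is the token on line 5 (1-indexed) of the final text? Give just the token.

Answer: mdd

Derivation:
Hunk 1: at line 1 remove [ocppq,pfr] add [uyd,xotry,rcny] -> 11 lines: zvn ely uyd xotry rcny czly jpq jet nfqfi wrxxg pnhl
Hunk 2: at line 3 remove [rcny,czly,jpq] add [ifsdz] -> 9 lines: zvn ely uyd xotry ifsdz jet nfqfi wrxxg pnhl
Hunk 3: at line 3 remove [ifsdz,jet,nfqfi] add [geq,ejfpo] -> 8 lines: zvn ely uyd xotry geq ejfpo wrxxg pnhl
Hunk 4: at line 2 remove [uyd] add [jku,mmzw] -> 9 lines: zvn ely jku mmzw xotry geq ejfpo wrxxg pnhl
Hunk 5: at line 1 remove [jku,mmzw,xotry] add [wehc,cyzca] -> 8 lines: zvn ely wehc cyzca geq ejfpo wrxxg pnhl
Hunk 6: at line 1 remove [wehc,cyzca] add [cnmc,czklc,mdd] -> 9 lines: zvn ely cnmc czklc mdd geq ejfpo wrxxg pnhl
Final line 5: mdd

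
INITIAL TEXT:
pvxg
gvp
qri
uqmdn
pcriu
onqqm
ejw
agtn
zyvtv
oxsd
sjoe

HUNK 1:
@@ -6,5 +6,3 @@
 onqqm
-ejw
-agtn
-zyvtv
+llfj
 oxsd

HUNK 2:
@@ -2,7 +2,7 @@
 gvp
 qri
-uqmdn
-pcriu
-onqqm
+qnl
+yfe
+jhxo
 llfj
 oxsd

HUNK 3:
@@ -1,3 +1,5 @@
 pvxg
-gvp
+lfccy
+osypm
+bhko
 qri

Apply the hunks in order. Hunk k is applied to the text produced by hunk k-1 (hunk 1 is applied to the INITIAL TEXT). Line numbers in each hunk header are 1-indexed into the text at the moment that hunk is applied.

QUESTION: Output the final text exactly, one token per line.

Answer: pvxg
lfccy
osypm
bhko
qri
qnl
yfe
jhxo
llfj
oxsd
sjoe

Derivation:
Hunk 1: at line 6 remove [ejw,agtn,zyvtv] add [llfj] -> 9 lines: pvxg gvp qri uqmdn pcriu onqqm llfj oxsd sjoe
Hunk 2: at line 2 remove [uqmdn,pcriu,onqqm] add [qnl,yfe,jhxo] -> 9 lines: pvxg gvp qri qnl yfe jhxo llfj oxsd sjoe
Hunk 3: at line 1 remove [gvp] add [lfccy,osypm,bhko] -> 11 lines: pvxg lfccy osypm bhko qri qnl yfe jhxo llfj oxsd sjoe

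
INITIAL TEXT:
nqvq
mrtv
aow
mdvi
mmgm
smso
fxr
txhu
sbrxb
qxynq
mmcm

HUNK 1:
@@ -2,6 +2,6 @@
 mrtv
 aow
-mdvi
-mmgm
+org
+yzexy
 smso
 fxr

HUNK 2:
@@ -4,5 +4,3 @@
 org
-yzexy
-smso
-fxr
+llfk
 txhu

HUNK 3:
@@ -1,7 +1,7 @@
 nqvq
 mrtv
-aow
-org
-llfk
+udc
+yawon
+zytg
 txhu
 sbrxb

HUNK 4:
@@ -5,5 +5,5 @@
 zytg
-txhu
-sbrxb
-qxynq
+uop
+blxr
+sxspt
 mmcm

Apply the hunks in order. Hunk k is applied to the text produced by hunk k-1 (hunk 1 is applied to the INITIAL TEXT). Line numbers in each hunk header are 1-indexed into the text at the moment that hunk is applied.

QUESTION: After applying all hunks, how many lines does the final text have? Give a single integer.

Answer: 9

Derivation:
Hunk 1: at line 2 remove [mdvi,mmgm] add [org,yzexy] -> 11 lines: nqvq mrtv aow org yzexy smso fxr txhu sbrxb qxynq mmcm
Hunk 2: at line 4 remove [yzexy,smso,fxr] add [llfk] -> 9 lines: nqvq mrtv aow org llfk txhu sbrxb qxynq mmcm
Hunk 3: at line 1 remove [aow,org,llfk] add [udc,yawon,zytg] -> 9 lines: nqvq mrtv udc yawon zytg txhu sbrxb qxynq mmcm
Hunk 4: at line 5 remove [txhu,sbrxb,qxynq] add [uop,blxr,sxspt] -> 9 lines: nqvq mrtv udc yawon zytg uop blxr sxspt mmcm
Final line count: 9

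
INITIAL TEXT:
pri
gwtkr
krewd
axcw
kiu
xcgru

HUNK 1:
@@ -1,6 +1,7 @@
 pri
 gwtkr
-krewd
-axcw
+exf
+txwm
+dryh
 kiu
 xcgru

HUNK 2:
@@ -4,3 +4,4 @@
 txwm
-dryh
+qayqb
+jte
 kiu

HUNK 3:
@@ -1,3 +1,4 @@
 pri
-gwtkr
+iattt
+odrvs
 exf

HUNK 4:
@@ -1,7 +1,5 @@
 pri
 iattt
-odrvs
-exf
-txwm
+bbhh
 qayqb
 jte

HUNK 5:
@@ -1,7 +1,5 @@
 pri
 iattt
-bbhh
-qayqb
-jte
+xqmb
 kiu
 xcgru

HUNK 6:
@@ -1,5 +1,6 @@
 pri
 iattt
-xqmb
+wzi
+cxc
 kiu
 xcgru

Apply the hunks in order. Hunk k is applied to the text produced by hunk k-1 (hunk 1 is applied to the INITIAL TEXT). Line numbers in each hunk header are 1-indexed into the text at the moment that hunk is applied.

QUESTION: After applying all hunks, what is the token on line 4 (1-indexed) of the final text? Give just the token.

Answer: cxc

Derivation:
Hunk 1: at line 1 remove [krewd,axcw] add [exf,txwm,dryh] -> 7 lines: pri gwtkr exf txwm dryh kiu xcgru
Hunk 2: at line 4 remove [dryh] add [qayqb,jte] -> 8 lines: pri gwtkr exf txwm qayqb jte kiu xcgru
Hunk 3: at line 1 remove [gwtkr] add [iattt,odrvs] -> 9 lines: pri iattt odrvs exf txwm qayqb jte kiu xcgru
Hunk 4: at line 1 remove [odrvs,exf,txwm] add [bbhh] -> 7 lines: pri iattt bbhh qayqb jte kiu xcgru
Hunk 5: at line 1 remove [bbhh,qayqb,jte] add [xqmb] -> 5 lines: pri iattt xqmb kiu xcgru
Hunk 6: at line 1 remove [xqmb] add [wzi,cxc] -> 6 lines: pri iattt wzi cxc kiu xcgru
Final line 4: cxc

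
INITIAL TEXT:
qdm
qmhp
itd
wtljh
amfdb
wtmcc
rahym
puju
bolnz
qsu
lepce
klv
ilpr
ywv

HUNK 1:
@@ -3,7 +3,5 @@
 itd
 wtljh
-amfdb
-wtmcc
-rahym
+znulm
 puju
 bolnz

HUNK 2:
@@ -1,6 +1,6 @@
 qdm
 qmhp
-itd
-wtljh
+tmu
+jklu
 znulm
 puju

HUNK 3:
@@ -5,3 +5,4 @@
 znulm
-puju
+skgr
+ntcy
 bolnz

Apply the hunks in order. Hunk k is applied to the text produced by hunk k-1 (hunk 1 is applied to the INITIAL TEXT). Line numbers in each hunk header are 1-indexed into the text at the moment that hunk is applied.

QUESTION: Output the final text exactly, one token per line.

Answer: qdm
qmhp
tmu
jklu
znulm
skgr
ntcy
bolnz
qsu
lepce
klv
ilpr
ywv

Derivation:
Hunk 1: at line 3 remove [amfdb,wtmcc,rahym] add [znulm] -> 12 lines: qdm qmhp itd wtljh znulm puju bolnz qsu lepce klv ilpr ywv
Hunk 2: at line 1 remove [itd,wtljh] add [tmu,jklu] -> 12 lines: qdm qmhp tmu jklu znulm puju bolnz qsu lepce klv ilpr ywv
Hunk 3: at line 5 remove [puju] add [skgr,ntcy] -> 13 lines: qdm qmhp tmu jklu znulm skgr ntcy bolnz qsu lepce klv ilpr ywv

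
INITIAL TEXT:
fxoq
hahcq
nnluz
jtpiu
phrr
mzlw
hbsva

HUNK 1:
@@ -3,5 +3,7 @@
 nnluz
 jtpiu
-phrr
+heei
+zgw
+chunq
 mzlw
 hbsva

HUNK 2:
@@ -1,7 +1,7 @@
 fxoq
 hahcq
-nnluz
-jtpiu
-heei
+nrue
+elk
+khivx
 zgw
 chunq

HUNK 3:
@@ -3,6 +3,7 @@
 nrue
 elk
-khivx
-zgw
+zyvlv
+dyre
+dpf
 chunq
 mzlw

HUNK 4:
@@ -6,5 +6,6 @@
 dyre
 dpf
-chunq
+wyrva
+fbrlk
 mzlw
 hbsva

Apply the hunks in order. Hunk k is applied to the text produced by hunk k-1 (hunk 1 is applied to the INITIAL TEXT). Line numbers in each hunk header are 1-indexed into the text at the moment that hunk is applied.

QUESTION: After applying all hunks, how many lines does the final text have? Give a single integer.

Answer: 11

Derivation:
Hunk 1: at line 3 remove [phrr] add [heei,zgw,chunq] -> 9 lines: fxoq hahcq nnluz jtpiu heei zgw chunq mzlw hbsva
Hunk 2: at line 1 remove [nnluz,jtpiu,heei] add [nrue,elk,khivx] -> 9 lines: fxoq hahcq nrue elk khivx zgw chunq mzlw hbsva
Hunk 3: at line 3 remove [khivx,zgw] add [zyvlv,dyre,dpf] -> 10 lines: fxoq hahcq nrue elk zyvlv dyre dpf chunq mzlw hbsva
Hunk 4: at line 6 remove [chunq] add [wyrva,fbrlk] -> 11 lines: fxoq hahcq nrue elk zyvlv dyre dpf wyrva fbrlk mzlw hbsva
Final line count: 11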